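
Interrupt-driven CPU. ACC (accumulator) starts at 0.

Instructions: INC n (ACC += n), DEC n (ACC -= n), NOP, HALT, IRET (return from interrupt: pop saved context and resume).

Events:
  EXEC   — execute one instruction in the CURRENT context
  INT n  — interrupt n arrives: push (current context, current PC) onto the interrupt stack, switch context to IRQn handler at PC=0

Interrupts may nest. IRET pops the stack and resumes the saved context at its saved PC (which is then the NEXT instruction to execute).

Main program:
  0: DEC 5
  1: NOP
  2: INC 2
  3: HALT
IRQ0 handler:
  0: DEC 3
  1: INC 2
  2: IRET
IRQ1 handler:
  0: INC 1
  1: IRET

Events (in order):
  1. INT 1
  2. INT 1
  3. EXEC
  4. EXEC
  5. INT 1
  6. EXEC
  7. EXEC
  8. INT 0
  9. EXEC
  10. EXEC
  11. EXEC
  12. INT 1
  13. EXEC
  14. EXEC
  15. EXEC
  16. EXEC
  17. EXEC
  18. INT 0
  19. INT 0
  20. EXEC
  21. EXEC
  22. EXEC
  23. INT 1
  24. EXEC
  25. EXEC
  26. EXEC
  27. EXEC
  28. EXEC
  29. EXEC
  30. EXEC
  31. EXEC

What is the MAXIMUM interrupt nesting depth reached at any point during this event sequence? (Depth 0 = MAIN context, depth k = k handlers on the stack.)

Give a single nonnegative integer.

Answer: 2

Derivation:
Event 1 (INT 1): INT 1 arrives: push (MAIN, PC=0), enter IRQ1 at PC=0 (depth now 1) [depth=1]
Event 2 (INT 1): INT 1 arrives: push (IRQ1, PC=0), enter IRQ1 at PC=0 (depth now 2) [depth=2]
Event 3 (EXEC): [IRQ1] PC=0: INC 1 -> ACC=1 [depth=2]
Event 4 (EXEC): [IRQ1] PC=1: IRET -> resume IRQ1 at PC=0 (depth now 1) [depth=1]
Event 5 (INT 1): INT 1 arrives: push (IRQ1, PC=0), enter IRQ1 at PC=0 (depth now 2) [depth=2]
Event 6 (EXEC): [IRQ1] PC=0: INC 1 -> ACC=2 [depth=2]
Event 7 (EXEC): [IRQ1] PC=1: IRET -> resume IRQ1 at PC=0 (depth now 1) [depth=1]
Event 8 (INT 0): INT 0 arrives: push (IRQ1, PC=0), enter IRQ0 at PC=0 (depth now 2) [depth=2]
Event 9 (EXEC): [IRQ0] PC=0: DEC 3 -> ACC=-1 [depth=2]
Event 10 (EXEC): [IRQ0] PC=1: INC 2 -> ACC=1 [depth=2]
Event 11 (EXEC): [IRQ0] PC=2: IRET -> resume IRQ1 at PC=0 (depth now 1) [depth=1]
Event 12 (INT 1): INT 1 arrives: push (IRQ1, PC=0), enter IRQ1 at PC=0 (depth now 2) [depth=2]
Event 13 (EXEC): [IRQ1] PC=0: INC 1 -> ACC=2 [depth=2]
Event 14 (EXEC): [IRQ1] PC=1: IRET -> resume IRQ1 at PC=0 (depth now 1) [depth=1]
Event 15 (EXEC): [IRQ1] PC=0: INC 1 -> ACC=3 [depth=1]
Event 16 (EXEC): [IRQ1] PC=1: IRET -> resume MAIN at PC=0 (depth now 0) [depth=0]
Event 17 (EXEC): [MAIN] PC=0: DEC 5 -> ACC=-2 [depth=0]
Event 18 (INT 0): INT 0 arrives: push (MAIN, PC=1), enter IRQ0 at PC=0 (depth now 1) [depth=1]
Event 19 (INT 0): INT 0 arrives: push (IRQ0, PC=0), enter IRQ0 at PC=0 (depth now 2) [depth=2]
Event 20 (EXEC): [IRQ0] PC=0: DEC 3 -> ACC=-5 [depth=2]
Event 21 (EXEC): [IRQ0] PC=1: INC 2 -> ACC=-3 [depth=2]
Event 22 (EXEC): [IRQ0] PC=2: IRET -> resume IRQ0 at PC=0 (depth now 1) [depth=1]
Event 23 (INT 1): INT 1 arrives: push (IRQ0, PC=0), enter IRQ1 at PC=0 (depth now 2) [depth=2]
Event 24 (EXEC): [IRQ1] PC=0: INC 1 -> ACC=-2 [depth=2]
Event 25 (EXEC): [IRQ1] PC=1: IRET -> resume IRQ0 at PC=0 (depth now 1) [depth=1]
Event 26 (EXEC): [IRQ0] PC=0: DEC 3 -> ACC=-5 [depth=1]
Event 27 (EXEC): [IRQ0] PC=1: INC 2 -> ACC=-3 [depth=1]
Event 28 (EXEC): [IRQ0] PC=2: IRET -> resume MAIN at PC=1 (depth now 0) [depth=0]
Event 29 (EXEC): [MAIN] PC=1: NOP [depth=0]
Event 30 (EXEC): [MAIN] PC=2: INC 2 -> ACC=-1 [depth=0]
Event 31 (EXEC): [MAIN] PC=3: HALT [depth=0]
Max depth observed: 2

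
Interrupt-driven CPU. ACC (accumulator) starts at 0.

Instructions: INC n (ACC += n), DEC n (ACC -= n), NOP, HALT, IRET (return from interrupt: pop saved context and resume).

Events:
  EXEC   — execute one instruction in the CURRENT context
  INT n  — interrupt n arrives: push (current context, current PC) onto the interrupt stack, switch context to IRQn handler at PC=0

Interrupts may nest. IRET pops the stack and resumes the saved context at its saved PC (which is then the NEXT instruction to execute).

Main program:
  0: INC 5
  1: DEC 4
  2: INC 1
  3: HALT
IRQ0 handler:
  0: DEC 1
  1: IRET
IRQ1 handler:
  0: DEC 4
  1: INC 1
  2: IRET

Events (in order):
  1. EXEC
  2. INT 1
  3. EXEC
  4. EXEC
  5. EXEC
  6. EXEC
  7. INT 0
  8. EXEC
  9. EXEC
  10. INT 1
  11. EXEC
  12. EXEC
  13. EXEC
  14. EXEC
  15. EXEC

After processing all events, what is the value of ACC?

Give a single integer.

Answer: -5

Derivation:
Event 1 (EXEC): [MAIN] PC=0: INC 5 -> ACC=5
Event 2 (INT 1): INT 1 arrives: push (MAIN, PC=1), enter IRQ1 at PC=0 (depth now 1)
Event 3 (EXEC): [IRQ1] PC=0: DEC 4 -> ACC=1
Event 4 (EXEC): [IRQ1] PC=1: INC 1 -> ACC=2
Event 5 (EXEC): [IRQ1] PC=2: IRET -> resume MAIN at PC=1 (depth now 0)
Event 6 (EXEC): [MAIN] PC=1: DEC 4 -> ACC=-2
Event 7 (INT 0): INT 0 arrives: push (MAIN, PC=2), enter IRQ0 at PC=0 (depth now 1)
Event 8 (EXEC): [IRQ0] PC=0: DEC 1 -> ACC=-3
Event 9 (EXEC): [IRQ0] PC=1: IRET -> resume MAIN at PC=2 (depth now 0)
Event 10 (INT 1): INT 1 arrives: push (MAIN, PC=2), enter IRQ1 at PC=0 (depth now 1)
Event 11 (EXEC): [IRQ1] PC=0: DEC 4 -> ACC=-7
Event 12 (EXEC): [IRQ1] PC=1: INC 1 -> ACC=-6
Event 13 (EXEC): [IRQ1] PC=2: IRET -> resume MAIN at PC=2 (depth now 0)
Event 14 (EXEC): [MAIN] PC=2: INC 1 -> ACC=-5
Event 15 (EXEC): [MAIN] PC=3: HALT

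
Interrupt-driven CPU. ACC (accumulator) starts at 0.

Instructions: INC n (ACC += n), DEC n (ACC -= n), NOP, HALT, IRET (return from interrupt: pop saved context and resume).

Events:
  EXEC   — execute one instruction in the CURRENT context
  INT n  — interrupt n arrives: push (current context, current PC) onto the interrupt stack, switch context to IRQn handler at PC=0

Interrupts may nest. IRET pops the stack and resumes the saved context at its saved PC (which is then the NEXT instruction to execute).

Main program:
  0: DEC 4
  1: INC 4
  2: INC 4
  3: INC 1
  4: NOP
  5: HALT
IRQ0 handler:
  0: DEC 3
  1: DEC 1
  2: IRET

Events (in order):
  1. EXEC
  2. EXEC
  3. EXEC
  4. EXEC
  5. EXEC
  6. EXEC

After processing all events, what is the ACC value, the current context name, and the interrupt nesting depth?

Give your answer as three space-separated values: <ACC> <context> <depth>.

Answer: 5 MAIN 0

Derivation:
Event 1 (EXEC): [MAIN] PC=0: DEC 4 -> ACC=-4
Event 2 (EXEC): [MAIN] PC=1: INC 4 -> ACC=0
Event 3 (EXEC): [MAIN] PC=2: INC 4 -> ACC=4
Event 4 (EXEC): [MAIN] PC=3: INC 1 -> ACC=5
Event 5 (EXEC): [MAIN] PC=4: NOP
Event 6 (EXEC): [MAIN] PC=5: HALT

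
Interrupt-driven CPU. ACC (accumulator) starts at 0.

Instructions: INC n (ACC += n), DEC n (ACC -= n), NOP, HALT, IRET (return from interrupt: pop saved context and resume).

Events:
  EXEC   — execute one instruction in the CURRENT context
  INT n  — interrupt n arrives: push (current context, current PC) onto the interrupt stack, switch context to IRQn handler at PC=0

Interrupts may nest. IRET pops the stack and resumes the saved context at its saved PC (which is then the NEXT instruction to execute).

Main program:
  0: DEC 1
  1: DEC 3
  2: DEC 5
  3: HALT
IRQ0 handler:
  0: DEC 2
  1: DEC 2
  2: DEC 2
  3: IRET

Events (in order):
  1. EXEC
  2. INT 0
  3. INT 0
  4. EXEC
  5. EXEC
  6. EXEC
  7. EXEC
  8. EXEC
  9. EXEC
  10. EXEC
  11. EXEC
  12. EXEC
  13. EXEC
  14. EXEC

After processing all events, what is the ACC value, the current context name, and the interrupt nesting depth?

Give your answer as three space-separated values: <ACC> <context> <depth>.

Answer: -21 MAIN 0

Derivation:
Event 1 (EXEC): [MAIN] PC=0: DEC 1 -> ACC=-1
Event 2 (INT 0): INT 0 arrives: push (MAIN, PC=1), enter IRQ0 at PC=0 (depth now 1)
Event 3 (INT 0): INT 0 arrives: push (IRQ0, PC=0), enter IRQ0 at PC=0 (depth now 2)
Event 4 (EXEC): [IRQ0] PC=0: DEC 2 -> ACC=-3
Event 5 (EXEC): [IRQ0] PC=1: DEC 2 -> ACC=-5
Event 6 (EXEC): [IRQ0] PC=2: DEC 2 -> ACC=-7
Event 7 (EXEC): [IRQ0] PC=3: IRET -> resume IRQ0 at PC=0 (depth now 1)
Event 8 (EXEC): [IRQ0] PC=0: DEC 2 -> ACC=-9
Event 9 (EXEC): [IRQ0] PC=1: DEC 2 -> ACC=-11
Event 10 (EXEC): [IRQ0] PC=2: DEC 2 -> ACC=-13
Event 11 (EXEC): [IRQ0] PC=3: IRET -> resume MAIN at PC=1 (depth now 0)
Event 12 (EXEC): [MAIN] PC=1: DEC 3 -> ACC=-16
Event 13 (EXEC): [MAIN] PC=2: DEC 5 -> ACC=-21
Event 14 (EXEC): [MAIN] PC=3: HALT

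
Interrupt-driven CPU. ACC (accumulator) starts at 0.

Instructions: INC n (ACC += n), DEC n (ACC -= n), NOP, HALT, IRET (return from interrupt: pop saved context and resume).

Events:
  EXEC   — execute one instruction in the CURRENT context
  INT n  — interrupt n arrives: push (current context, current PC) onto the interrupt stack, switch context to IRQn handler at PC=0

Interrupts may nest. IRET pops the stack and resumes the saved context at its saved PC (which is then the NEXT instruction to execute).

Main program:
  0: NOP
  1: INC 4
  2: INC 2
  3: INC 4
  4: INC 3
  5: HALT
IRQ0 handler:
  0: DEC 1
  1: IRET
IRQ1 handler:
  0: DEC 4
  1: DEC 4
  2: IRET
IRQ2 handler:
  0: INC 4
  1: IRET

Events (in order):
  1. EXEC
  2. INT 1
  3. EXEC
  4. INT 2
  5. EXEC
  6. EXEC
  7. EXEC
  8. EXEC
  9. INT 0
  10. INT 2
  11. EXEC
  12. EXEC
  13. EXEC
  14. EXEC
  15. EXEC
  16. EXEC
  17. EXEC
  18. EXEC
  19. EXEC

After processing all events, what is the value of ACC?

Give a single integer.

Answer: 12

Derivation:
Event 1 (EXEC): [MAIN] PC=0: NOP
Event 2 (INT 1): INT 1 arrives: push (MAIN, PC=1), enter IRQ1 at PC=0 (depth now 1)
Event 3 (EXEC): [IRQ1] PC=0: DEC 4 -> ACC=-4
Event 4 (INT 2): INT 2 arrives: push (IRQ1, PC=1), enter IRQ2 at PC=0 (depth now 2)
Event 5 (EXEC): [IRQ2] PC=0: INC 4 -> ACC=0
Event 6 (EXEC): [IRQ2] PC=1: IRET -> resume IRQ1 at PC=1 (depth now 1)
Event 7 (EXEC): [IRQ1] PC=1: DEC 4 -> ACC=-4
Event 8 (EXEC): [IRQ1] PC=2: IRET -> resume MAIN at PC=1 (depth now 0)
Event 9 (INT 0): INT 0 arrives: push (MAIN, PC=1), enter IRQ0 at PC=0 (depth now 1)
Event 10 (INT 2): INT 2 arrives: push (IRQ0, PC=0), enter IRQ2 at PC=0 (depth now 2)
Event 11 (EXEC): [IRQ2] PC=0: INC 4 -> ACC=0
Event 12 (EXEC): [IRQ2] PC=1: IRET -> resume IRQ0 at PC=0 (depth now 1)
Event 13 (EXEC): [IRQ0] PC=0: DEC 1 -> ACC=-1
Event 14 (EXEC): [IRQ0] PC=1: IRET -> resume MAIN at PC=1 (depth now 0)
Event 15 (EXEC): [MAIN] PC=1: INC 4 -> ACC=3
Event 16 (EXEC): [MAIN] PC=2: INC 2 -> ACC=5
Event 17 (EXEC): [MAIN] PC=3: INC 4 -> ACC=9
Event 18 (EXEC): [MAIN] PC=4: INC 3 -> ACC=12
Event 19 (EXEC): [MAIN] PC=5: HALT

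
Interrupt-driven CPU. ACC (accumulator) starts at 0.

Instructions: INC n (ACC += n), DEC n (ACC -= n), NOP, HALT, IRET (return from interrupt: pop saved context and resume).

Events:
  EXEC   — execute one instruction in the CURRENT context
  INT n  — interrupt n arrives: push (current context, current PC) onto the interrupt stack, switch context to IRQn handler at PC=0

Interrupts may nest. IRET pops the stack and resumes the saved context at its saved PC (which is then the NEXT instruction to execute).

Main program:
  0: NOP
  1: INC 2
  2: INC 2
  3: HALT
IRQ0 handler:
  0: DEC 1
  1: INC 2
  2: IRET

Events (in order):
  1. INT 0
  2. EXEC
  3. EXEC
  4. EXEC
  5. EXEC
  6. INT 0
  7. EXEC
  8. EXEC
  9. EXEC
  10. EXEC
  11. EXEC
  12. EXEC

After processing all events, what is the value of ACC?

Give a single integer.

Event 1 (INT 0): INT 0 arrives: push (MAIN, PC=0), enter IRQ0 at PC=0 (depth now 1)
Event 2 (EXEC): [IRQ0] PC=0: DEC 1 -> ACC=-1
Event 3 (EXEC): [IRQ0] PC=1: INC 2 -> ACC=1
Event 4 (EXEC): [IRQ0] PC=2: IRET -> resume MAIN at PC=0 (depth now 0)
Event 5 (EXEC): [MAIN] PC=0: NOP
Event 6 (INT 0): INT 0 arrives: push (MAIN, PC=1), enter IRQ0 at PC=0 (depth now 1)
Event 7 (EXEC): [IRQ0] PC=0: DEC 1 -> ACC=0
Event 8 (EXEC): [IRQ0] PC=1: INC 2 -> ACC=2
Event 9 (EXEC): [IRQ0] PC=2: IRET -> resume MAIN at PC=1 (depth now 0)
Event 10 (EXEC): [MAIN] PC=1: INC 2 -> ACC=4
Event 11 (EXEC): [MAIN] PC=2: INC 2 -> ACC=6
Event 12 (EXEC): [MAIN] PC=3: HALT

Answer: 6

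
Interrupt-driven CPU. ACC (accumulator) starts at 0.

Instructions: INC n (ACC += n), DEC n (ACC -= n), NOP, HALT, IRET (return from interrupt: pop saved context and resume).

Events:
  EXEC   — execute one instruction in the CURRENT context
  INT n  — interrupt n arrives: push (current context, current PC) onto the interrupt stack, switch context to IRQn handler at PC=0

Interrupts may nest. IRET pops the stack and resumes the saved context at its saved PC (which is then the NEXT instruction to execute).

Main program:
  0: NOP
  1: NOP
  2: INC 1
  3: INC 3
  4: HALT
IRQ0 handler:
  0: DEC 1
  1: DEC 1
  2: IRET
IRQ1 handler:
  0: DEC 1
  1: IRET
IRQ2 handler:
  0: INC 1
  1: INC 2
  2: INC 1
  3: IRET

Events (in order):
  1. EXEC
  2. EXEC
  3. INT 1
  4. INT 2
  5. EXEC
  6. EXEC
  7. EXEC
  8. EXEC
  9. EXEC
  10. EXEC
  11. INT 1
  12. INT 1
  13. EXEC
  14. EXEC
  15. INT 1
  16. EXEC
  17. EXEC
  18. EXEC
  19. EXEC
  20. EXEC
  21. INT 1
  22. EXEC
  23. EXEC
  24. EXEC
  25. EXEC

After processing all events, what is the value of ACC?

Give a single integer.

Event 1 (EXEC): [MAIN] PC=0: NOP
Event 2 (EXEC): [MAIN] PC=1: NOP
Event 3 (INT 1): INT 1 arrives: push (MAIN, PC=2), enter IRQ1 at PC=0 (depth now 1)
Event 4 (INT 2): INT 2 arrives: push (IRQ1, PC=0), enter IRQ2 at PC=0 (depth now 2)
Event 5 (EXEC): [IRQ2] PC=0: INC 1 -> ACC=1
Event 6 (EXEC): [IRQ2] PC=1: INC 2 -> ACC=3
Event 7 (EXEC): [IRQ2] PC=2: INC 1 -> ACC=4
Event 8 (EXEC): [IRQ2] PC=3: IRET -> resume IRQ1 at PC=0 (depth now 1)
Event 9 (EXEC): [IRQ1] PC=0: DEC 1 -> ACC=3
Event 10 (EXEC): [IRQ1] PC=1: IRET -> resume MAIN at PC=2 (depth now 0)
Event 11 (INT 1): INT 1 arrives: push (MAIN, PC=2), enter IRQ1 at PC=0 (depth now 1)
Event 12 (INT 1): INT 1 arrives: push (IRQ1, PC=0), enter IRQ1 at PC=0 (depth now 2)
Event 13 (EXEC): [IRQ1] PC=0: DEC 1 -> ACC=2
Event 14 (EXEC): [IRQ1] PC=1: IRET -> resume IRQ1 at PC=0 (depth now 1)
Event 15 (INT 1): INT 1 arrives: push (IRQ1, PC=0), enter IRQ1 at PC=0 (depth now 2)
Event 16 (EXEC): [IRQ1] PC=0: DEC 1 -> ACC=1
Event 17 (EXEC): [IRQ1] PC=1: IRET -> resume IRQ1 at PC=0 (depth now 1)
Event 18 (EXEC): [IRQ1] PC=0: DEC 1 -> ACC=0
Event 19 (EXEC): [IRQ1] PC=1: IRET -> resume MAIN at PC=2 (depth now 0)
Event 20 (EXEC): [MAIN] PC=2: INC 1 -> ACC=1
Event 21 (INT 1): INT 1 arrives: push (MAIN, PC=3), enter IRQ1 at PC=0 (depth now 1)
Event 22 (EXEC): [IRQ1] PC=0: DEC 1 -> ACC=0
Event 23 (EXEC): [IRQ1] PC=1: IRET -> resume MAIN at PC=3 (depth now 0)
Event 24 (EXEC): [MAIN] PC=3: INC 3 -> ACC=3
Event 25 (EXEC): [MAIN] PC=4: HALT

Answer: 3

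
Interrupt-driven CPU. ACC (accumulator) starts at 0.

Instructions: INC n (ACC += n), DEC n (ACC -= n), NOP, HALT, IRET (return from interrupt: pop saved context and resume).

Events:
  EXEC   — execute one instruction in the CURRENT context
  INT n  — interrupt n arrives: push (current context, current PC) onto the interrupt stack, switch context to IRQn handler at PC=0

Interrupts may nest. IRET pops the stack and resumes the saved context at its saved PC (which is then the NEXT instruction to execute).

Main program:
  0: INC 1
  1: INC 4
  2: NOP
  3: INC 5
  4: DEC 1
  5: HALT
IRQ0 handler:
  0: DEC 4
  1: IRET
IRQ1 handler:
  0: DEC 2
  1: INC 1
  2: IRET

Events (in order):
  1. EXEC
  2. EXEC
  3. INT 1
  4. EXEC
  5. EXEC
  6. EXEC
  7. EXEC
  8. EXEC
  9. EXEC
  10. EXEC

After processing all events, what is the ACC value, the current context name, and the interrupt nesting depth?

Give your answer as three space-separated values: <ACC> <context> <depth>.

Answer: 8 MAIN 0

Derivation:
Event 1 (EXEC): [MAIN] PC=0: INC 1 -> ACC=1
Event 2 (EXEC): [MAIN] PC=1: INC 4 -> ACC=5
Event 3 (INT 1): INT 1 arrives: push (MAIN, PC=2), enter IRQ1 at PC=0 (depth now 1)
Event 4 (EXEC): [IRQ1] PC=0: DEC 2 -> ACC=3
Event 5 (EXEC): [IRQ1] PC=1: INC 1 -> ACC=4
Event 6 (EXEC): [IRQ1] PC=2: IRET -> resume MAIN at PC=2 (depth now 0)
Event 7 (EXEC): [MAIN] PC=2: NOP
Event 8 (EXEC): [MAIN] PC=3: INC 5 -> ACC=9
Event 9 (EXEC): [MAIN] PC=4: DEC 1 -> ACC=8
Event 10 (EXEC): [MAIN] PC=5: HALT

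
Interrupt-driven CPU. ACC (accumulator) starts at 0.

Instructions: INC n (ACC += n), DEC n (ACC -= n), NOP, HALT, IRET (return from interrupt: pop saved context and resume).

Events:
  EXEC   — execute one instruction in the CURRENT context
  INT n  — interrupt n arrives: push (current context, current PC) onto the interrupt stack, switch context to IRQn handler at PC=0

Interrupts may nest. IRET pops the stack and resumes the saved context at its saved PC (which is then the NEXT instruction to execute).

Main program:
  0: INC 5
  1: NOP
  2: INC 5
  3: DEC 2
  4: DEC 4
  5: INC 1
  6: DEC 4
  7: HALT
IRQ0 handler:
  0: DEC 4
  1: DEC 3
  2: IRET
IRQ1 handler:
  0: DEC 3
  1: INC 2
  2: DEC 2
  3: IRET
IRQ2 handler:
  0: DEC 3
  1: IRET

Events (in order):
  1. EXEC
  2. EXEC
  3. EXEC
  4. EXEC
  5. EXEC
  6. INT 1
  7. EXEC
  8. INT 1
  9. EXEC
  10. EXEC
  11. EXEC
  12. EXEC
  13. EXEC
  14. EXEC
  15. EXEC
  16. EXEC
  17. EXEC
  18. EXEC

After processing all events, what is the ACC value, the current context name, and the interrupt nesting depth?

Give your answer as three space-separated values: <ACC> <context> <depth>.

Event 1 (EXEC): [MAIN] PC=0: INC 5 -> ACC=5
Event 2 (EXEC): [MAIN] PC=1: NOP
Event 3 (EXEC): [MAIN] PC=2: INC 5 -> ACC=10
Event 4 (EXEC): [MAIN] PC=3: DEC 2 -> ACC=8
Event 5 (EXEC): [MAIN] PC=4: DEC 4 -> ACC=4
Event 6 (INT 1): INT 1 arrives: push (MAIN, PC=5), enter IRQ1 at PC=0 (depth now 1)
Event 7 (EXEC): [IRQ1] PC=0: DEC 3 -> ACC=1
Event 8 (INT 1): INT 1 arrives: push (IRQ1, PC=1), enter IRQ1 at PC=0 (depth now 2)
Event 9 (EXEC): [IRQ1] PC=0: DEC 3 -> ACC=-2
Event 10 (EXEC): [IRQ1] PC=1: INC 2 -> ACC=0
Event 11 (EXEC): [IRQ1] PC=2: DEC 2 -> ACC=-2
Event 12 (EXEC): [IRQ1] PC=3: IRET -> resume IRQ1 at PC=1 (depth now 1)
Event 13 (EXEC): [IRQ1] PC=1: INC 2 -> ACC=0
Event 14 (EXEC): [IRQ1] PC=2: DEC 2 -> ACC=-2
Event 15 (EXEC): [IRQ1] PC=3: IRET -> resume MAIN at PC=5 (depth now 0)
Event 16 (EXEC): [MAIN] PC=5: INC 1 -> ACC=-1
Event 17 (EXEC): [MAIN] PC=6: DEC 4 -> ACC=-5
Event 18 (EXEC): [MAIN] PC=7: HALT

Answer: -5 MAIN 0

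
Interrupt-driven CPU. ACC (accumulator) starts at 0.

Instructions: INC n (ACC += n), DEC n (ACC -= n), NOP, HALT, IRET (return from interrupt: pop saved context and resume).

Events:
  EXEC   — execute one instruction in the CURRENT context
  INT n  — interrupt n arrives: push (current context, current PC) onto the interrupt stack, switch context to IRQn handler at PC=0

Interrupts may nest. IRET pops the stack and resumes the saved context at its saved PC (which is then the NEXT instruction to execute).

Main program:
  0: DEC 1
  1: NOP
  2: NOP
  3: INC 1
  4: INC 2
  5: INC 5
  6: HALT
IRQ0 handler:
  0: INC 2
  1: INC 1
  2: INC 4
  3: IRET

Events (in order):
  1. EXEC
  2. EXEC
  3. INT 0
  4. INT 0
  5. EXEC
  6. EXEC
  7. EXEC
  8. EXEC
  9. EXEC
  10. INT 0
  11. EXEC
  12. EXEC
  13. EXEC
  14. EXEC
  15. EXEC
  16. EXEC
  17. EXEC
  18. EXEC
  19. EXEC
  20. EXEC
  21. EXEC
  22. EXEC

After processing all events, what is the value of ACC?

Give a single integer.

Answer: 28

Derivation:
Event 1 (EXEC): [MAIN] PC=0: DEC 1 -> ACC=-1
Event 2 (EXEC): [MAIN] PC=1: NOP
Event 3 (INT 0): INT 0 arrives: push (MAIN, PC=2), enter IRQ0 at PC=0 (depth now 1)
Event 4 (INT 0): INT 0 arrives: push (IRQ0, PC=0), enter IRQ0 at PC=0 (depth now 2)
Event 5 (EXEC): [IRQ0] PC=0: INC 2 -> ACC=1
Event 6 (EXEC): [IRQ0] PC=1: INC 1 -> ACC=2
Event 7 (EXEC): [IRQ0] PC=2: INC 4 -> ACC=6
Event 8 (EXEC): [IRQ0] PC=3: IRET -> resume IRQ0 at PC=0 (depth now 1)
Event 9 (EXEC): [IRQ0] PC=0: INC 2 -> ACC=8
Event 10 (INT 0): INT 0 arrives: push (IRQ0, PC=1), enter IRQ0 at PC=0 (depth now 2)
Event 11 (EXEC): [IRQ0] PC=0: INC 2 -> ACC=10
Event 12 (EXEC): [IRQ0] PC=1: INC 1 -> ACC=11
Event 13 (EXEC): [IRQ0] PC=2: INC 4 -> ACC=15
Event 14 (EXEC): [IRQ0] PC=3: IRET -> resume IRQ0 at PC=1 (depth now 1)
Event 15 (EXEC): [IRQ0] PC=1: INC 1 -> ACC=16
Event 16 (EXEC): [IRQ0] PC=2: INC 4 -> ACC=20
Event 17 (EXEC): [IRQ0] PC=3: IRET -> resume MAIN at PC=2 (depth now 0)
Event 18 (EXEC): [MAIN] PC=2: NOP
Event 19 (EXEC): [MAIN] PC=3: INC 1 -> ACC=21
Event 20 (EXEC): [MAIN] PC=4: INC 2 -> ACC=23
Event 21 (EXEC): [MAIN] PC=5: INC 5 -> ACC=28
Event 22 (EXEC): [MAIN] PC=6: HALT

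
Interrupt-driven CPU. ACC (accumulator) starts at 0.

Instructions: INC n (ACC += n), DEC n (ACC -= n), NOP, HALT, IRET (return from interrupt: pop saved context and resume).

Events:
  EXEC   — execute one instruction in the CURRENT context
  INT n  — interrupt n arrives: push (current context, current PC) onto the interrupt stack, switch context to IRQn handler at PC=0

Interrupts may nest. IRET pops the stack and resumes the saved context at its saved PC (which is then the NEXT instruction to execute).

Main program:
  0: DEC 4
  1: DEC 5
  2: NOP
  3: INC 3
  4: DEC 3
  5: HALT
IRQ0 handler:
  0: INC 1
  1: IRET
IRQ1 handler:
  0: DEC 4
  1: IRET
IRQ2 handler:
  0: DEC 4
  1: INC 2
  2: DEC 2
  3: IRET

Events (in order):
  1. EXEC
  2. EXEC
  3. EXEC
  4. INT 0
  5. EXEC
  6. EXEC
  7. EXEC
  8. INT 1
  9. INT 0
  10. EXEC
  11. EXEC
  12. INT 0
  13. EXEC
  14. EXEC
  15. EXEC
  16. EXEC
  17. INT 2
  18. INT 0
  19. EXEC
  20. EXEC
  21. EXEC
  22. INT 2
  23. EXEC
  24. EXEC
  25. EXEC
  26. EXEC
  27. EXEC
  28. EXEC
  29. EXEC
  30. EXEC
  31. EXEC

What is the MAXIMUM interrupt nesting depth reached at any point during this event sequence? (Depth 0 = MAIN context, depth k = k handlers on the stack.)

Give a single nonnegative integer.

Answer: 2

Derivation:
Event 1 (EXEC): [MAIN] PC=0: DEC 4 -> ACC=-4 [depth=0]
Event 2 (EXEC): [MAIN] PC=1: DEC 5 -> ACC=-9 [depth=0]
Event 3 (EXEC): [MAIN] PC=2: NOP [depth=0]
Event 4 (INT 0): INT 0 arrives: push (MAIN, PC=3), enter IRQ0 at PC=0 (depth now 1) [depth=1]
Event 5 (EXEC): [IRQ0] PC=0: INC 1 -> ACC=-8 [depth=1]
Event 6 (EXEC): [IRQ0] PC=1: IRET -> resume MAIN at PC=3 (depth now 0) [depth=0]
Event 7 (EXEC): [MAIN] PC=3: INC 3 -> ACC=-5 [depth=0]
Event 8 (INT 1): INT 1 arrives: push (MAIN, PC=4), enter IRQ1 at PC=0 (depth now 1) [depth=1]
Event 9 (INT 0): INT 0 arrives: push (IRQ1, PC=0), enter IRQ0 at PC=0 (depth now 2) [depth=2]
Event 10 (EXEC): [IRQ0] PC=0: INC 1 -> ACC=-4 [depth=2]
Event 11 (EXEC): [IRQ0] PC=1: IRET -> resume IRQ1 at PC=0 (depth now 1) [depth=1]
Event 12 (INT 0): INT 0 arrives: push (IRQ1, PC=0), enter IRQ0 at PC=0 (depth now 2) [depth=2]
Event 13 (EXEC): [IRQ0] PC=0: INC 1 -> ACC=-3 [depth=2]
Event 14 (EXEC): [IRQ0] PC=1: IRET -> resume IRQ1 at PC=0 (depth now 1) [depth=1]
Event 15 (EXEC): [IRQ1] PC=0: DEC 4 -> ACC=-7 [depth=1]
Event 16 (EXEC): [IRQ1] PC=1: IRET -> resume MAIN at PC=4 (depth now 0) [depth=0]
Event 17 (INT 2): INT 2 arrives: push (MAIN, PC=4), enter IRQ2 at PC=0 (depth now 1) [depth=1]
Event 18 (INT 0): INT 0 arrives: push (IRQ2, PC=0), enter IRQ0 at PC=0 (depth now 2) [depth=2]
Event 19 (EXEC): [IRQ0] PC=0: INC 1 -> ACC=-6 [depth=2]
Event 20 (EXEC): [IRQ0] PC=1: IRET -> resume IRQ2 at PC=0 (depth now 1) [depth=1]
Event 21 (EXEC): [IRQ2] PC=0: DEC 4 -> ACC=-10 [depth=1]
Event 22 (INT 2): INT 2 arrives: push (IRQ2, PC=1), enter IRQ2 at PC=0 (depth now 2) [depth=2]
Event 23 (EXEC): [IRQ2] PC=0: DEC 4 -> ACC=-14 [depth=2]
Event 24 (EXEC): [IRQ2] PC=1: INC 2 -> ACC=-12 [depth=2]
Event 25 (EXEC): [IRQ2] PC=2: DEC 2 -> ACC=-14 [depth=2]
Event 26 (EXEC): [IRQ2] PC=3: IRET -> resume IRQ2 at PC=1 (depth now 1) [depth=1]
Event 27 (EXEC): [IRQ2] PC=1: INC 2 -> ACC=-12 [depth=1]
Event 28 (EXEC): [IRQ2] PC=2: DEC 2 -> ACC=-14 [depth=1]
Event 29 (EXEC): [IRQ2] PC=3: IRET -> resume MAIN at PC=4 (depth now 0) [depth=0]
Event 30 (EXEC): [MAIN] PC=4: DEC 3 -> ACC=-17 [depth=0]
Event 31 (EXEC): [MAIN] PC=5: HALT [depth=0]
Max depth observed: 2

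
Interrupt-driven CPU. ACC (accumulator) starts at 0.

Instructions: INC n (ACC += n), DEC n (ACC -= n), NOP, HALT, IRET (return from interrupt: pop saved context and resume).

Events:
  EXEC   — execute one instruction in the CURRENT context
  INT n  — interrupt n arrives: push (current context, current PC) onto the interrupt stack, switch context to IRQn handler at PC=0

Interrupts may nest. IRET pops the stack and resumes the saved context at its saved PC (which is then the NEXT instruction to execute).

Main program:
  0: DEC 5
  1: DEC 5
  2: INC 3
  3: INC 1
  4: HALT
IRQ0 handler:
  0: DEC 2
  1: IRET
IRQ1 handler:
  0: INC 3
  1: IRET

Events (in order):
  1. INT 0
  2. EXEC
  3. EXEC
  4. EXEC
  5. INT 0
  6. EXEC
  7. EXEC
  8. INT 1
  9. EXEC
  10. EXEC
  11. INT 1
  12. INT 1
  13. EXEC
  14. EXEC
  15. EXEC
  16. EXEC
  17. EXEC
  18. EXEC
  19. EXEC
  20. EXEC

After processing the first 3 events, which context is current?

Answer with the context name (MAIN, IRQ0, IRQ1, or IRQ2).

Answer: MAIN

Derivation:
Event 1 (INT 0): INT 0 arrives: push (MAIN, PC=0), enter IRQ0 at PC=0 (depth now 1)
Event 2 (EXEC): [IRQ0] PC=0: DEC 2 -> ACC=-2
Event 3 (EXEC): [IRQ0] PC=1: IRET -> resume MAIN at PC=0 (depth now 0)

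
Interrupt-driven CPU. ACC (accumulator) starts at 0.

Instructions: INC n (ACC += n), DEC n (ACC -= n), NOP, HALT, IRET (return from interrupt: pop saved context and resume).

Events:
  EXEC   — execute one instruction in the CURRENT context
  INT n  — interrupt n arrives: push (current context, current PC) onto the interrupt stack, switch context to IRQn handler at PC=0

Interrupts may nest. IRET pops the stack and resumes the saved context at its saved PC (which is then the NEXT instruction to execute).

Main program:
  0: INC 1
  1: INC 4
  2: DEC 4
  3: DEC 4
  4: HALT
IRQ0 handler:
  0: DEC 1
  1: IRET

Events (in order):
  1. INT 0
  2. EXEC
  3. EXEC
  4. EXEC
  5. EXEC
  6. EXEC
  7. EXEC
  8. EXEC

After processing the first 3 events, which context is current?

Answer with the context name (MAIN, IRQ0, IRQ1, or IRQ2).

Event 1 (INT 0): INT 0 arrives: push (MAIN, PC=0), enter IRQ0 at PC=0 (depth now 1)
Event 2 (EXEC): [IRQ0] PC=0: DEC 1 -> ACC=-1
Event 3 (EXEC): [IRQ0] PC=1: IRET -> resume MAIN at PC=0 (depth now 0)

Answer: MAIN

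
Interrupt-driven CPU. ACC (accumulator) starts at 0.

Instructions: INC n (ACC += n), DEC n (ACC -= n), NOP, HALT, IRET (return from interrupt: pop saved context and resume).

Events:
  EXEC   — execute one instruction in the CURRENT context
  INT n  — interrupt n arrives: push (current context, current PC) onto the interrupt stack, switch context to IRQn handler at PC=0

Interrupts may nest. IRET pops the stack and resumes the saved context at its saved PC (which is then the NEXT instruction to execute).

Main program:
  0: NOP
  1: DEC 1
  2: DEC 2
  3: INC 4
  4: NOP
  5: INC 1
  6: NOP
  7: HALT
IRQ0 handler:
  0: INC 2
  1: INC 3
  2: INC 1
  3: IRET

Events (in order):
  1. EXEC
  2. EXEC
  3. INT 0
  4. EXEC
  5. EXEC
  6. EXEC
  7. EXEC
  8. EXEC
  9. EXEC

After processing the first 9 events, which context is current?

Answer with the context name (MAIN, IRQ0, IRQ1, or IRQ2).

Event 1 (EXEC): [MAIN] PC=0: NOP
Event 2 (EXEC): [MAIN] PC=1: DEC 1 -> ACC=-1
Event 3 (INT 0): INT 0 arrives: push (MAIN, PC=2), enter IRQ0 at PC=0 (depth now 1)
Event 4 (EXEC): [IRQ0] PC=0: INC 2 -> ACC=1
Event 5 (EXEC): [IRQ0] PC=1: INC 3 -> ACC=4
Event 6 (EXEC): [IRQ0] PC=2: INC 1 -> ACC=5
Event 7 (EXEC): [IRQ0] PC=3: IRET -> resume MAIN at PC=2 (depth now 0)
Event 8 (EXEC): [MAIN] PC=2: DEC 2 -> ACC=3
Event 9 (EXEC): [MAIN] PC=3: INC 4 -> ACC=7

Answer: MAIN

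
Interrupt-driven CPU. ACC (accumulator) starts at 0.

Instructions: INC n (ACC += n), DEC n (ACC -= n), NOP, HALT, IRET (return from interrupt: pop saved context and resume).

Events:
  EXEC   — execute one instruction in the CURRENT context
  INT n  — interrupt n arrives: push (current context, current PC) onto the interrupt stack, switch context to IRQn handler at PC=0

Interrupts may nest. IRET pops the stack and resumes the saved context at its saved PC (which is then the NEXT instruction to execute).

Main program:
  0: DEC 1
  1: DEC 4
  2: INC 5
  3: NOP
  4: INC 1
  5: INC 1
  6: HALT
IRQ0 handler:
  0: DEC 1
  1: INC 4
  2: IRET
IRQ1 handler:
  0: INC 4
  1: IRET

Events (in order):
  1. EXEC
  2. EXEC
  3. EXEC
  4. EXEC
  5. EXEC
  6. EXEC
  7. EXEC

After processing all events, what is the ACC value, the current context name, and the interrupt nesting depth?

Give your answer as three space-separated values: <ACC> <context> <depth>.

Answer: 2 MAIN 0

Derivation:
Event 1 (EXEC): [MAIN] PC=0: DEC 1 -> ACC=-1
Event 2 (EXEC): [MAIN] PC=1: DEC 4 -> ACC=-5
Event 3 (EXEC): [MAIN] PC=2: INC 5 -> ACC=0
Event 4 (EXEC): [MAIN] PC=3: NOP
Event 5 (EXEC): [MAIN] PC=4: INC 1 -> ACC=1
Event 6 (EXEC): [MAIN] PC=5: INC 1 -> ACC=2
Event 7 (EXEC): [MAIN] PC=6: HALT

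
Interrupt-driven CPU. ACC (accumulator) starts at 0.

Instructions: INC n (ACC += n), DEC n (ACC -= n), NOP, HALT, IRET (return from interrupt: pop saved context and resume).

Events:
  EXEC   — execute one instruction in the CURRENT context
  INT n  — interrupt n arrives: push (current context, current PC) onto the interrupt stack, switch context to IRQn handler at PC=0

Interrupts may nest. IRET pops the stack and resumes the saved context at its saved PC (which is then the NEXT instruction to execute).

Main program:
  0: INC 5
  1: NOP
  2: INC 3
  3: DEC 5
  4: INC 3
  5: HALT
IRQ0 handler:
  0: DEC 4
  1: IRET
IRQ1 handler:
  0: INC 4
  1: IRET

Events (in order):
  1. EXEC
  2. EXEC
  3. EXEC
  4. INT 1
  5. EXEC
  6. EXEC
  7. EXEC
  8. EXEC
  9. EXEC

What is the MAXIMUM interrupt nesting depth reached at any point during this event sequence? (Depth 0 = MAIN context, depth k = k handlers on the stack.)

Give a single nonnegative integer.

Event 1 (EXEC): [MAIN] PC=0: INC 5 -> ACC=5 [depth=0]
Event 2 (EXEC): [MAIN] PC=1: NOP [depth=0]
Event 3 (EXEC): [MAIN] PC=2: INC 3 -> ACC=8 [depth=0]
Event 4 (INT 1): INT 1 arrives: push (MAIN, PC=3), enter IRQ1 at PC=0 (depth now 1) [depth=1]
Event 5 (EXEC): [IRQ1] PC=0: INC 4 -> ACC=12 [depth=1]
Event 6 (EXEC): [IRQ1] PC=1: IRET -> resume MAIN at PC=3 (depth now 0) [depth=0]
Event 7 (EXEC): [MAIN] PC=3: DEC 5 -> ACC=7 [depth=0]
Event 8 (EXEC): [MAIN] PC=4: INC 3 -> ACC=10 [depth=0]
Event 9 (EXEC): [MAIN] PC=5: HALT [depth=0]
Max depth observed: 1

Answer: 1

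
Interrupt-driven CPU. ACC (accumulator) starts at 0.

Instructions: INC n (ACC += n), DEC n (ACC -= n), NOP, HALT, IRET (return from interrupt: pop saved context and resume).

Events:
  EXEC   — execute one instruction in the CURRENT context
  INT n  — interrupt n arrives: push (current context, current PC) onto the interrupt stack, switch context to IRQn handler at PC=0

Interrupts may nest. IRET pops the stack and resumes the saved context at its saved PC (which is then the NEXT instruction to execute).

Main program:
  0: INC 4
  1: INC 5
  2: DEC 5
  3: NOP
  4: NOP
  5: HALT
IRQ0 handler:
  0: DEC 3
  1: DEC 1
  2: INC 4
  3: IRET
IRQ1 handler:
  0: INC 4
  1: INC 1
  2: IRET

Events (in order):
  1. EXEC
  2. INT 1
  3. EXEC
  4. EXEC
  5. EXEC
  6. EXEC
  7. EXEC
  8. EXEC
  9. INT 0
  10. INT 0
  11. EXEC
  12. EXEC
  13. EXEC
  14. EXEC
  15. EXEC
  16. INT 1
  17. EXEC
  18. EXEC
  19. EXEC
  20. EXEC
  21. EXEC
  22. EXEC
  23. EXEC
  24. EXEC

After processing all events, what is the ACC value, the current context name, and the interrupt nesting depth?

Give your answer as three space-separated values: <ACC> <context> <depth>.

Event 1 (EXEC): [MAIN] PC=0: INC 4 -> ACC=4
Event 2 (INT 1): INT 1 arrives: push (MAIN, PC=1), enter IRQ1 at PC=0 (depth now 1)
Event 3 (EXEC): [IRQ1] PC=0: INC 4 -> ACC=8
Event 4 (EXEC): [IRQ1] PC=1: INC 1 -> ACC=9
Event 5 (EXEC): [IRQ1] PC=2: IRET -> resume MAIN at PC=1 (depth now 0)
Event 6 (EXEC): [MAIN] PC=1: INC 5 -> ACC=14
Event 7 (EXEC): [MAIN] PC=2: DEC 5 -> ACC=9
Event 8 (EXEC): [MAIN] PC=3: NOP
Event 9 (INT 0): INT 0 arrives: push (MAIN, PC=4), enter IRQ0 at PC=0 (depth now 1)
Event 10 (INT 0): INT 0 arrives: push (IRQ0, PC=0), enter IRQ0 at PC=0 (depth now 2)
Event 11 (EXEC): [IRQ0] PC=0: DEC 3 -> ACC=6
Event 12 (EXEC): [IRQ0] PC=1: DEC 1 -> ACC=5
Event 13 (EXEC): [IRQ0] PC=2: INC 4 -> ACC=9
Event 14 (EXEC): [IRQ0] PC=3: IRET -> resume IRQ0 at PC=0 (depth now 1)
Event 15 (EXEC): [IRQ0] PC=0: DEC 3 -> ACC=6
Event 16 (INT 1): INT 1 arrives: push (IRQ0, PC=1), enter IRQ1 at PC=0 (depth now 2)
Event 17 (EXEC): [IRQ1] PC=0: INC 4 -> ACC=10
Event 18 (EXEC): [IRQ1] PC=1: INC 1 -> ACC=11
Event 19 (EXEC): [IRQ1] PC=2: IRET -> resume IRQ0 at PC=1 (depth now 1)
Event 20 (EXEC): [IRQ0] PC=1: DEC 1 -> ACC=10
Event 21 (EXEC): [IRQ0] PC=2: INC 4 -> ACC=14
Event 22 (EXEC): [IRQ0] PC=3: IRET -> resume MAIN at PC=4 (depth now 0)
Event 23 (EXEC): [MAIN] PC=4: NOP
Event 24 (EXEC): [MAIN] PC=5: HALT

Answer: 14 MAIN 0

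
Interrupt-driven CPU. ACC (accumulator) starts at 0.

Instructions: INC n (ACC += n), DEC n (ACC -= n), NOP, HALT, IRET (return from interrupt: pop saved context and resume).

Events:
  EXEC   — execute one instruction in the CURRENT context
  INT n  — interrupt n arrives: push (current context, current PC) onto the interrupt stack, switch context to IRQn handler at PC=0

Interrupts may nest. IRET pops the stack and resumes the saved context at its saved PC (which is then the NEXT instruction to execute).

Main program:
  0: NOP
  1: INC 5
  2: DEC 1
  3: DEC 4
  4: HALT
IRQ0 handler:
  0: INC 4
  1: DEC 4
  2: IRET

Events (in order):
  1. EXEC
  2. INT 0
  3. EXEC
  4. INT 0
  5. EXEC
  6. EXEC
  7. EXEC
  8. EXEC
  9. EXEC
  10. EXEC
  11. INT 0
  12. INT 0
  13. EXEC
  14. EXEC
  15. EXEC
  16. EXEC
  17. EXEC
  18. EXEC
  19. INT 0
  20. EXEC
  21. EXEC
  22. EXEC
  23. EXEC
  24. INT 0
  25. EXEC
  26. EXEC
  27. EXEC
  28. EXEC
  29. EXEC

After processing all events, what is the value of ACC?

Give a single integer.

Event 1 (EXEC): [MAIN] PC=0: NOP
Event 2 (INT 0): INT 0 arrives: push (MAIN, PC=1), enter IRQ0 at PC=0 (depth now 1)
Event 3 (EXEC): [IRQ0] PC=0: INC 4 -> ACC=4
Event 4 (INT 0): INT 0 arrives: push (IRQ0, PC=1), enter IRQ0 at PC=0 (depth now 2)
Event 5 (EXEC): [IRQ0] PC=0: INC 4 -> ACC=8
Event 6 (EXEC): [IRQ0] PC=1: DEC 4 -> ACC=4
Event 7 (EXEC): [IRQ0] PC=2: IRET -> resume IRQ0 at PC=1 (depth now 1)
Event 8 (EXEC): [IRQ0] PC=1: DEC 4 -> ACC=0
Event 9 (EXEC): [IRQ0] PC=2: IRET -> resume MAIN at PC=1 (depth now 0)
Event 10 (EXEC): [MAIN] PC=1: INC 5 -> ACC=5
Event 11 (INT 0): INT 0 arrives: push (MAIN, PC=2), enter IRQ0 at PC=0 (depth now 1)
Event 12 (INT 0): INT 0 arrives: push (IRQ0, PC=0), enter IRQ0 at PC=0 (depth now 2)
Event 13 (EXEC): [IRQ0] PC=0: INC 4 -> ACC=9
Event 14 (EXEC): [IRQ0] PC=1: DEC 4 -> ACC=5
Event 15 (EXEC): [IRQ0] PC=2: IRET -> resume IRQ0 at PC=0 (depth now 1)
Event 16 (EXEC): [IRQ0] PC=0: INC 4 -> ACC=9
Event 17 (EXEC): [IRQ0] PC=1: DEC 4 -> ACC=5
Event 18 (EXEC): [IRQ0] PC=2: IRET -> resume MAIN at PC=2 (depth now 0)
Event 19 (INT 0): INT 0 arrives: push (MAIN, PC=2), enter IRQ0 at PC=0 (depth now 1)
Event 20 (EXEC): [IRQ0] PC=0: INC 4 -> ACC=9
Event 21 (EXEC): [IRQ0] PC=1: DEC 4 -> ACC=5
Event 22 (EXEC): [IRQ0] PC=2: IRET -> resume MAIN at PC=2 (depth now 0)
Event 23 (EXEC): [MAIN] PC=2: DEC 1 -> ACC=4
Event 24 (INT 0): INT 0 arrives: push (MAIN, PC=3), enter IRQ0 at PC=0 (depth now 1)
Event 25 (EXEC): [IRQ0] PC=0: INC 4 -> ACC=8
Event 26 (EXEC): [IRQ0] PC=1: DEC 4 -> ACC=4
Event 27 (EXEC): [IRQ0] PC=2: IRET -> resume MAIN at PC=3 (depth now 0)
Event 28 (EXEC): [MAIN] PC=3: DEC 4 -> ACC=0
Event 29 (EXEC): [MAIN] PC=4: HALT

Answer: 0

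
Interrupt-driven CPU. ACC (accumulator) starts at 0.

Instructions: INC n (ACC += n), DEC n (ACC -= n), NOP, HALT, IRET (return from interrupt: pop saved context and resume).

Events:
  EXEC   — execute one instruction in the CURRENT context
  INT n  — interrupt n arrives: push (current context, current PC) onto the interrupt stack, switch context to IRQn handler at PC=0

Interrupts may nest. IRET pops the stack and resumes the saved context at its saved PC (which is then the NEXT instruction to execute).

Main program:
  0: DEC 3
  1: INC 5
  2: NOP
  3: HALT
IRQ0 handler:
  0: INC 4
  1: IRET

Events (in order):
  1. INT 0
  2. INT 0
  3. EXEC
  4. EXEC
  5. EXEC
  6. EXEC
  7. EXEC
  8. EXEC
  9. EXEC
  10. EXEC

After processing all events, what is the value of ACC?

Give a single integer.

Event 1 (INT 0): INT 0 arrives: push (MAIN, PC=0), enter IRQ0 at PC=0 (depth now 1)
Event 2 (INT 0): INT 0 arrives: push (IRQ0, PC=0), enter IRQ0 at PC=0 (depth now 2)
Event 3 (EXEC): [IRQ0] PC=0: INC 4 -> ACC=4
Event 4 (EXEC): [IRQ0] PC=1: IRET -> resume IRQ0 at PC=0 (depth now 1)
Event 5 (EXEC): [IRQ0] PC=0: INC 4 -> ACC=8
Event 6 (EXEC): [IRQ0] PC=1: IRET -> resume MAIN at PC=0 (depth now 0)
Event 7 (EXEC): [MAIN] PC=0: DEC 3 -> ACC=5
Event 8 (EXEC): [MAIN] PC=1: INC 5 -> ACC=10
Event 9 (EXEC): [MAIN] PC=2: NOP
Event 10 (EXEC): [MAIN] PC=3: HALT

Answer: 10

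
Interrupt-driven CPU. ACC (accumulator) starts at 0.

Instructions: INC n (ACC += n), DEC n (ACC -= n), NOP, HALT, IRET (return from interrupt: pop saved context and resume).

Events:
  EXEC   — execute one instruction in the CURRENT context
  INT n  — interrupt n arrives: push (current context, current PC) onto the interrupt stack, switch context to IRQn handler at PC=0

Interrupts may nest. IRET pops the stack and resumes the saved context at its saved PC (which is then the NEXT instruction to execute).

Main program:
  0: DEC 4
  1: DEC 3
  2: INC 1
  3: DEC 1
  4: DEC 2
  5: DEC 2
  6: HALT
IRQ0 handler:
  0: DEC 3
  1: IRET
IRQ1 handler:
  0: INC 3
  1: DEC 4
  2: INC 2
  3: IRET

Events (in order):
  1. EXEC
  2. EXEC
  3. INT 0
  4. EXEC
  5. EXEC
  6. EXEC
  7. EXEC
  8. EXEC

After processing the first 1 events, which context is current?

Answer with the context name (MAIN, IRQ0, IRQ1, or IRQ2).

Event 1 (EXEC): [MAIN] PC=0: DEC 4 -> ACC=-4

Answer: MAIN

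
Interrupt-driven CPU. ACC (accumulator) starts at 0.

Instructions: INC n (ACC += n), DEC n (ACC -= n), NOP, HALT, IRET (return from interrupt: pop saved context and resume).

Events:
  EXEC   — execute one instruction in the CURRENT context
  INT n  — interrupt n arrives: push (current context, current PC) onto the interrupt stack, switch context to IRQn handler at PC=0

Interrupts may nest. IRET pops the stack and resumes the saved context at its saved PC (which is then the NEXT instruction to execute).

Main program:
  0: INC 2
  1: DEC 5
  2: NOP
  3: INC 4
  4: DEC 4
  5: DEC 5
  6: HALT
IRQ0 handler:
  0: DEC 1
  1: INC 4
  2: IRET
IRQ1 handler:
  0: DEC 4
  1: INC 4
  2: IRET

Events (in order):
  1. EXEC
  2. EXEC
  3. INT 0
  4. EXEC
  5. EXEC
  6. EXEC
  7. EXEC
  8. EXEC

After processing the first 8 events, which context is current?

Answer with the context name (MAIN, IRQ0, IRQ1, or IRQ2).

Event 1 (EXEC): [MAIN] PC=0: INC 2 -> ACC=2
Event 2 (EXEC): [MAIN] PC=1: DEC 5 -> ACC=-3
Event 3 (INT 0): INT 0 arrives: push (MAIN, PC=2), enter IRQ0 at PC=0 (depth now 1)
Event 4 (EXEC): [IRQ0] PC=0: DEC 1 -> ACC=-4
Event 5 (EXEC): [IRQ0] PC=1: INC 4 -> ACC=0
Event 6 (EXEC): [IRQ0] PC=2: IRET -> resume MAIN at PC=2 (depth now 0)
Event 7 (EXEC): [MAIN] PC=2: NOP
Event 8 (EXEC): [MAIN] PC=3: INC 4 -> ACC=4

Answer: MAIN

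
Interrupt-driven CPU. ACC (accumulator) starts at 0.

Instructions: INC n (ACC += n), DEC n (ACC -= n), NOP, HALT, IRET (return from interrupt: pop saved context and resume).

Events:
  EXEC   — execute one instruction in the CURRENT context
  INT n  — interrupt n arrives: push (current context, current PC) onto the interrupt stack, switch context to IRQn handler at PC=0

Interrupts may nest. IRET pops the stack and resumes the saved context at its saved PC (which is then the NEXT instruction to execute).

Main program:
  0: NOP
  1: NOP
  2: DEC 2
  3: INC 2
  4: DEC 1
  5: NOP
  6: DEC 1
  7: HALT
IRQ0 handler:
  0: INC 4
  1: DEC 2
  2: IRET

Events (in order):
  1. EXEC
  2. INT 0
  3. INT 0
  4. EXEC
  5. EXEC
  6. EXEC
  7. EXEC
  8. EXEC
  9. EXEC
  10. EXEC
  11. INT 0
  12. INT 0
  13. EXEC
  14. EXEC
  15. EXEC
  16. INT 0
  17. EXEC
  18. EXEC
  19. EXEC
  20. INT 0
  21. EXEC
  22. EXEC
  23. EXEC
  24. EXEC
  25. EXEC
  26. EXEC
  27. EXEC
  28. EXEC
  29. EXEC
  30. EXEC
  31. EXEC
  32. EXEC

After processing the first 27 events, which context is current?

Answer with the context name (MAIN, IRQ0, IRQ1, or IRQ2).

Event 1 (EXEC): [MAIN] PC=0: NOP
Event 2 (INT 0): INT 0 arrives: push (MAIN, PC=1), enter IRQ0 at PC=0 (depth now 1)
Event 3 (INT 0): INT 0 arrives: push (IRQ0, PC=0), enter IRQ0 at PC=0 (depth now 2)
Event 4 (EXEC): [IRQ0] PC=0: INC 4 -> ACC=4
Event 5 (EXEC): [IRQ0] PC=1: DEC 2 -> ACC=2
Event 6 (EXEC): [IRQ0] PC=2: IRET -> resume IRQ0 at PC=0 (depth now 1)
Event 7 (EXEC): [IRQ0] PC=0: INC 4 -> ACC=6
Event 8 (EXEC): [IRQ0] PC=1: DEC 2 -> ACC=4
Event 9 (EXEC): [IRQ0] PC=2: IRET -> resume MAIN at PC=1 (depth now 0)
Event 10 (EXEC): [MAIN] PC=1: NOP
Event 11 (INT 0): INT 0 arrives: push (MAIN, PC=2), enter IRQ0 at PC=0 (depth now 1)
Event 12 (INT 0): INT 0 arrives: push (IRQ0, PC=0), enter IRQ0 at PC=0 (depth now 2)
Event 13 (EXEC): [IRQ0] PC=0: INC 4 -> ACC=8
Event 14 (EXEC): [IRQ0] PC=1: DEC 2 -> ACC=6
Event 15 (EXEC): [IRQ0] PC=2: IRET -> resume IRQ0 at PC=0 (depth now 1)
Event 16 (INT 0): INT 0 arrives: push (IRQ0, PC=0), enter IRQ0 at PC=0 (depth now 2)
Event 17 (EXEC): [IRQ0] PC=0: INC 4 -> ACC=10
Event 18 (EXEC): [IRQ0] PC=1: DEC 2 -> ACC=8
Event 19 (EXEC): [IRQ0] PC=2: IRET -> resume IRQ0 at PC=0 (depth now 1)
Event 20 (INT 0): INT 0 arrives: push (IRQ0, PC=0), enter IRQ0 at PC=0 (depth now 2)
Event 21 (EXEC): [IRQ0] PC=0: INC 4 -> ACC=12
Event 22 (EXEC): [IRQ0] PC=1: DEC 2 -> ACC=10
Event 23 (EXEC): [IRQ0] PC=2: IRET -> resume IRQ0 at PC=0 (depth now 1)
Event 24 (EXEC): [IRQ0] PC=0: INC 4 -> ACC=14
Event 25 (EXEC): [IRQ0] PC=1: DEC 2 -> ACC=12
Event 26 (EXEC): [IRQ0] PC=2: IRET -> resume MAIN at PC=2 (depth now 0)
Event 27 (EXEC): [MAIN] PC=2: DEC 2 -> ACC=10

Answer: MAIN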